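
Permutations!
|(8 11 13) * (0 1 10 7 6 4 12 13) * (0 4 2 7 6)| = 30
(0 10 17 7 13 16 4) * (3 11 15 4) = (0 10 17 7 13 16 3 11 15 4) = [10, 1, 2, 11, 0, 5, 6, 13, 8, 9, 17, 15, 12, 16, 14, 4, 3, 7]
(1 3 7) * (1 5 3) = (3 7 5) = [0, 1, 2, 7, 4, 3, 6, 5]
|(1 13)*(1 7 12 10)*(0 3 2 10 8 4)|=|(0 3 2 10 1 13 7 12 8 4)|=10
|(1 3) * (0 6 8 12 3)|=6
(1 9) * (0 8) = (0 8)(1 9) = [8, 9, 2, 3, 4, 5, 6, 7, 0, 1]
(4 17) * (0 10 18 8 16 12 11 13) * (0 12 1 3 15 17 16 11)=(0 10 18 8 11 13 12)(1 3 15 17 4 16)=[10, 3, 2, 15, 16, 5, 6, 7, 11, 9, 18, 13, 0, 12, 14, 17, 1, 4, 8]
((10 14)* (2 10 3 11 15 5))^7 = (15)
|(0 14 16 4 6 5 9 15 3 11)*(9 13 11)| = 24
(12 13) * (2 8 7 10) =(2 8 7 10)(12 13) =[0, 1, 8, 3, 4, 5, 6, 10, 7, 9, 2, 11, 13, 12]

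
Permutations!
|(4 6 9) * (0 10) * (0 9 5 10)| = 5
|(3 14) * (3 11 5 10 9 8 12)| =|(3 14 11 5 10 9 8 12)| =8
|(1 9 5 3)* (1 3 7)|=|(1 9 5 7)|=4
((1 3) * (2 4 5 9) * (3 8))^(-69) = (2 9 5 4)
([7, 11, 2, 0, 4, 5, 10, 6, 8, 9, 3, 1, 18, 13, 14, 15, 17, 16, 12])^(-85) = (1 11)(12 18)(16 17)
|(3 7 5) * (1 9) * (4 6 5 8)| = |(1 9)(3 7 8 4 6 5)| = 6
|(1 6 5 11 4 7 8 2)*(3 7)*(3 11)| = |(1 6 5 3 7 8 2)(4 11)| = 14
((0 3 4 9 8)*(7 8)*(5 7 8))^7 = (0 4 8 3 9)(5 7)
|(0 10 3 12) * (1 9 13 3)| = 7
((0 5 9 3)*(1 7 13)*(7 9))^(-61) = (0 7 1 3 5 13 9)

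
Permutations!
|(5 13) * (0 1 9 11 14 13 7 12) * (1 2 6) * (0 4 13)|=35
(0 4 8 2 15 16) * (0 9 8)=(0 4)(2 15 16 9 8)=[4, 1, 15, 3, 0, 5, 6, 7, 2, 8, 10, 11, 12, 13, 14, 16, 9]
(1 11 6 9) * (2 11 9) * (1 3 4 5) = (1 9 3 4 5)(2 11 6) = [0, 9, 11, 4, 5, 1, 2, 7, 8, 3, 10, 6]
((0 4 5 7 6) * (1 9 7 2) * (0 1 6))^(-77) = (0 2 9 4 6 7 5 1)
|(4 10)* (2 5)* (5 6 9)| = 4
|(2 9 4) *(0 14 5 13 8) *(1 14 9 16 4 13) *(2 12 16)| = |(0 9 13 8)(1 14 5)(4 12 16)| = 12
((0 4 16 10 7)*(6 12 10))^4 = ((0 4 16 6 12 10 7))^4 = (0 12 4 10 16 7 6)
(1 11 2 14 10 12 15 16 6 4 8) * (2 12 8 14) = (1 11 12 15 16 6 4 14 10 8) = [0, 11, 2, 3, 14, 5, 4, 7, 1, 9, 8, 12, 15, 13, 10, 16, 6]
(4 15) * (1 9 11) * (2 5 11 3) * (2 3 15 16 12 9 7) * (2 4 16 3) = [0, 7, 5, 2, 3, 11, 6, 4, 8, 15, 10, 1, 9, 13, 14, 16, 12] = (1 7 4 3 2 5 11)(9 15 16 12)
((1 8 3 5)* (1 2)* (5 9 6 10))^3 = ((1 8 3 9 6 10 5 2))^3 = (1 9 5 8 6 2 3 10)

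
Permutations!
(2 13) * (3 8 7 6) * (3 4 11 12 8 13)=(2 3 13)(4 11 12 8 7 6)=[0, 1, 3, 13, 11, 5, 4, 6, 7, 9, 10, 12, 8, 2]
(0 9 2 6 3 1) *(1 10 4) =(0 9 2 6 3 10 4 1) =[9, 0, 6, 10, 1, 5, 3, 7, 8, 2, 4]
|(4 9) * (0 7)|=|(0 7)(4 9)|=2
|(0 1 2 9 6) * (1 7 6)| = 3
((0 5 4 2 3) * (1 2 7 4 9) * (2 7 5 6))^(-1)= (0 3 2 6)(1 9 5 4 7)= ((0 6 2 3)(1 7 4 5 9))^(-1)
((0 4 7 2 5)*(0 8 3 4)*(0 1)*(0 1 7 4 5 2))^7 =((0 7)(3 5 8))^7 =(0 7)(3 5 8)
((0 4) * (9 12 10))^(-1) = ((0 4)(9 12 10))^(-1) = (0 4)(9 10 12)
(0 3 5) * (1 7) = (0 3 5)(1 7) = [3, 7, 2, 5, 4, 0, 6, 1]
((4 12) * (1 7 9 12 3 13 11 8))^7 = (1 11 3 12 7 8 13 4 9)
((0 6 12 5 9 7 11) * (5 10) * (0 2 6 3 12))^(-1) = (0 6 2 11 7 9 5 10 12 3)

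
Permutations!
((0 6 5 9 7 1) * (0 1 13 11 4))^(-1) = ((0 6 5 9 7 13 11 4))^(-1) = (0 4 11 13 7 9 5 6)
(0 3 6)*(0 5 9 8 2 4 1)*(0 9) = (0 3 6 5)(1 9 8 2 4) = [3, 9, 4, 6, 1, 0, 5, 7, 2, 8]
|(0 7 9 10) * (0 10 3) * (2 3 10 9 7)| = 6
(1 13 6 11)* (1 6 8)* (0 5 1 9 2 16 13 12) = (0 5 1 12)(2 16 13 8 9)(6 11) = [5, 12, 16, 3, 4, 1, 11, 7, 9, 2, 10, 6, 0, 8, 14, 15, 13]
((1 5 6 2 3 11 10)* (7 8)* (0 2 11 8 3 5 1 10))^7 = (0 5 11 2 6)(3 8 7)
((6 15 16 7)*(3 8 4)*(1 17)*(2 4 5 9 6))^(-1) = ((1 17)(2 4 3 8 5 9 6 15 16 7))^(-1) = (1 17)(2 7 16 15 6 9 5 8 3 4)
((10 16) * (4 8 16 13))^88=(4 10 8 13 16)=((4 8 16 10 13))^88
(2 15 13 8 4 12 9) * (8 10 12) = [0, 1, 15, 3, 8, 5, 6, 7, 4, 2, 12, 11, 9, 10, 14, 13] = (2 15 13 10 12 9)(4 8)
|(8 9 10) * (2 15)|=6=|(2 15)(8 9 10)|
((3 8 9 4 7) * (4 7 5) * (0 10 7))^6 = (10)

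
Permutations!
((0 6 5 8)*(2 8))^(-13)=((0 6 5 2 8))^(-13)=(0 5 8 6 2)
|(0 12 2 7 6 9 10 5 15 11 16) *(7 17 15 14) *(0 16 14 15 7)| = |(0 12 2 17 7 6 9 10 5 15 11 14)| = 12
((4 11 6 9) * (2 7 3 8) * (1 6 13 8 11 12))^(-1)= (1 12 4 9 6)(2 8 13 11 3 7)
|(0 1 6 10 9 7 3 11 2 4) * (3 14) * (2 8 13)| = |(0 1 6 10 9 7 14 3 11 8 13 2 4)| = 13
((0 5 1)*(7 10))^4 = (10)(0 5 1)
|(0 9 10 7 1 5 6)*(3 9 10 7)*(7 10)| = 15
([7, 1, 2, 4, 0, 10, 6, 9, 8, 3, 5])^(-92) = (10)(0 3 7 4 9)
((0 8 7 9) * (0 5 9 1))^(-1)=(0 1 7 8)(5 9)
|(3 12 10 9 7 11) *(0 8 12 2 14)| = 10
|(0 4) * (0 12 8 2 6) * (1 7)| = 6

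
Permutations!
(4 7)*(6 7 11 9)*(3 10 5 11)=(3 10 5 11 9 6 7 4)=[0, 1, 2, 10, 3, 11, 7, 4, 8, 6, 5, 9]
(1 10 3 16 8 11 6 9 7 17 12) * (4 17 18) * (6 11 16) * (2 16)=(1 10 3 6 9 7 18 4 17 12)(2 16 8)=[0, 10, 16, 6, 17, 5, 9, 18, 2, 7, 3, 11, 1, 13, 14, 15, 8, 12, 4]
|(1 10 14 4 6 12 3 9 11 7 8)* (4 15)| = |(1 10 14 15 4 6 12 3 9 11 7 8)| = 12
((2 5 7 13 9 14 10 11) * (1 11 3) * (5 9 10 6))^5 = ((1 11 2 9 14 6 5 7 13 10 3))^5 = (1 6 3 14 10 9 13 2 7 11 5)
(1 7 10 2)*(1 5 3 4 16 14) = (1 7 10 2 5 3 4 16 14) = [0, 7, 5, 4, 16, 3, 6, 10, 8, 9, 2, 11, 12, 13, 1, 15, 14]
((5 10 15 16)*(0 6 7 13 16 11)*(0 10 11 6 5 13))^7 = ((0 5 11 10 15 6 7)(13 16))^7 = (13 16)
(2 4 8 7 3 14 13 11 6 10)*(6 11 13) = [0, 1, 4, 14, 8, 5, 10, 3, 7, 9, 2, 11, 12, 13, 6] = (2 4 8 7 3 14 6 10)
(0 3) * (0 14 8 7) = [3, 1, 2, 14, 4, 5, 6, 0, 7, 9, 10, 11, 12, 13, 8] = (0 3 14 8 7)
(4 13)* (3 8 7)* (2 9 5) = (2 9 5)(3 8 7)(4 13) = [0, 1, 9, 8, 13, 2, 6, 3, 7, 5, 10, 11, 12, 4]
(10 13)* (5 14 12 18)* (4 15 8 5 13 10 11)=[0, 1, 2, 3, 15, 14, 6, 7, 5, 9, 10, 4, 18, 11, 12, 8, 16, 17, 13]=(4 15 8 5 14 12 18 13 11)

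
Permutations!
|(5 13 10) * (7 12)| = 6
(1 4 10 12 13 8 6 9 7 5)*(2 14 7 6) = (1 4 10 12 13 8 2 14 7 5)(6 9) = [0, 4, 14, 3, 10, 1, 9, 5, 2, 6, 12, 11, 13, 8, 7]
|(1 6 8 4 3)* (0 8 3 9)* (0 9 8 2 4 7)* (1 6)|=|(9)(0 2 4 8 7)(3 6)|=10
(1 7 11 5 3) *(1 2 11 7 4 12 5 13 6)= (1 4 12 5 3 2 11 13 6)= [0, 4, 11, 2, 12, 3, 1, 7, 8, 9, 10, 13, 5, 6]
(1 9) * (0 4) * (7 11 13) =[4, 9, 2, 3, 0, 5, 6, 11, 8, 1, 10, 13, 12, 7] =(0 4)(1 9)(7 11 13)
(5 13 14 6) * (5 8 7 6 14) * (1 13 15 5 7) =(1 13 7 6 8)(5 15) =[0, 13, 2, 3, 4, 15, 8, 6, 1, 9, 10, 11, 12, 7, 14, 5]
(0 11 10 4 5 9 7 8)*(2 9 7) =(0 11 10 4 5 7 8)(2 9) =[11, 1, 9, 3, 5, 7, 6, 8, 0, 2, 4, 10]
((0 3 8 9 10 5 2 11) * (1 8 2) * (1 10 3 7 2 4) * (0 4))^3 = ((0 7 2 11 4 1 8 9 3)(5 10))^3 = (0 11 8)(1 3 2)(4 9 7)(5 10)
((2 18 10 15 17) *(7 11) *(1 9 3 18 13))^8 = (1 13 2 17 15 10 18 3 9)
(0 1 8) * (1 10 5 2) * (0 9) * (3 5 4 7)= (0 10 4 7 3 5 2 1 8 9)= [10, 8, 1, 5, 7, 2, 6, 3, 9, 0, 4]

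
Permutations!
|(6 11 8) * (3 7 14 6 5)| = |(3 7 14 6 11 8 5)| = 7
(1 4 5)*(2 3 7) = [0, 4, 3, 7, 5, 1, 6, 2] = (1 4 5)(2 3 7)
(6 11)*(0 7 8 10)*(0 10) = (0 7 8)(6 11) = [7, 1, 2, 3, 4, 5, 11, 8, 0, 9, 10, 6]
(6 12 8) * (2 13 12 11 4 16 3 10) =(2 13 12 8 6 11 4 16 3 10) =[0, 1, 13, 10, 16, 5, 11, 7, 6, 9, 2, 4, 8, 12, 14, 15, 3]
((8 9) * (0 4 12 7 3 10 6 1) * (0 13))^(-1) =(0 13 1 6 10 3 7 12 4)(8 9)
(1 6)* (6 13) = (1 13 6) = [0, 13, 2, 3, 4, 5, 1, 7, 8, 9, 10, 11, 12, 6]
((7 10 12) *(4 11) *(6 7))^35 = (4 11)(6 12 10 7)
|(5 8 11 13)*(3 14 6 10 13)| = |(3 14 6 10 13 5 8 11)| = 8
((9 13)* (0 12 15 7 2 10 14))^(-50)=(0 14 10 2 7 15 12)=((0 12 15 7 2 10 14)(9 13))^(-50)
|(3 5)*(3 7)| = |(3 5 7)| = 3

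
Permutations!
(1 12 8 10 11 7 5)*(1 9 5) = (1 12 8 10 11 7)(5 9) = [0, 12, 2, 3, 4, 9, 6, 1, 10, 5, 11, 7, 8]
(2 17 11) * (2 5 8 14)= (2 17 11 5 8 14)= [0, 1, 17, 3, 4, 8, 6, 7, 14, 9, 10, 5, 12, 13, 2, 15, 16, 11]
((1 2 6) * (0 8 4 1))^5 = (0 6 2 1 4 8)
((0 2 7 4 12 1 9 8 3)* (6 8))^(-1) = (0 3 8 6 9 1 12 4 7 2)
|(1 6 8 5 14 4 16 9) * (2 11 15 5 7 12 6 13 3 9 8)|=44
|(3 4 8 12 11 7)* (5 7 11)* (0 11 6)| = |(0 11 6)(3 4 8 12 5 7)| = 6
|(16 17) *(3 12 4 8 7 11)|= 6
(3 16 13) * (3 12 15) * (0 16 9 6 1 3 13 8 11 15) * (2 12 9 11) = [16, 3, 12, 11, 4, 5, 1, 7, 2, 6, 10, 15, 0, 9, 14, 13, 8] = (0 16 8 2 12)(1 3 11 15 13 9 6)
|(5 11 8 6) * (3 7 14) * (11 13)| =15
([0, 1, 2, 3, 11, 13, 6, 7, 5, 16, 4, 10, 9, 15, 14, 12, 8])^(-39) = [0, 1, 2, 3, 4, 12, 6, 7, 15, 5, 10, 11, 8, 9, 14, 16, 13]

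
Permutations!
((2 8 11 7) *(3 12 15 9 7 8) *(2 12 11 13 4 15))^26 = (2 15 11 7 13)(3 9 8 12 4)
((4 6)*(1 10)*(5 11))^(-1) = (1 10)(4 6)(5 11)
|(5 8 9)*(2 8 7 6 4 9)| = 10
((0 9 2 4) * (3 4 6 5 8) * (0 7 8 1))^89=(0 1 5 6 2 9)(3 4 7 8)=((0 9 2 6 5 1)(3 4 7 8))^89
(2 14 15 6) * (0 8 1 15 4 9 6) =(0 8 1 15)(2 14 4 9 6) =[8, 15, 14, 3, 9, 5, 2, 7, 1, 6, 10, 11, 12, 13, 4, 0]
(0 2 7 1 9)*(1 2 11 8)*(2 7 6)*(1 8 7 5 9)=(0 11 7 5 9)(2 6)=[11, 1, 6, 3, 4, 9, 2, 5, 8, 0, 10, 7]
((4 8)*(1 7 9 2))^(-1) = ((1 7 9 2)(4 8))^(-1) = (1 2 9 7)(4 8)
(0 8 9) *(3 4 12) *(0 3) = [8, 1, 2, 4, 12, 5, 6, 7, 9, 3, 10, 11, 0] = (0 8 9 3 4 12)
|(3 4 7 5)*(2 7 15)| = |(2 7 5 3 4 15)| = 6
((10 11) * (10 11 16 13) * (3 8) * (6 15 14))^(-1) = (3 8)(6 14 15)(10 13 16)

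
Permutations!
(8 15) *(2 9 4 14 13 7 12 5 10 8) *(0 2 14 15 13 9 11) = (0 2 11)(4 15 14 9)(5 10 8 13 7 12) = [2, 1, 11, 3, 15, 10, 6, 12, 13, 4, 8, 0, 5, 7, 9, 14]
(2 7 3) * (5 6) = (2 7 3)(5 6) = [0, 1, 7, 2, 4, 6, 5, 3]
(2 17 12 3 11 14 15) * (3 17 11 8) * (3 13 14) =(2 11 3 8 13 14 15)(12 17) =[0, 1, 11, 8, 4, 5, 6, 7, 13, 9, 10, 3, 17, 14, 15, 2, 16, 12]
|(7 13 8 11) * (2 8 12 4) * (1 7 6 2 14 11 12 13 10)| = 21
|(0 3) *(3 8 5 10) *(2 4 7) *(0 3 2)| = |(0 8 5 10 2 4 7)| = 7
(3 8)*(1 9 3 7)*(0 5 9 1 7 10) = (0 5 9 3 8 10) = [5, 1, 2, 8, 4, 9, 6, 7, 10, 3, 0]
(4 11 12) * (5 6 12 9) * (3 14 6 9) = (3 14 6 12 4 11)(5 9) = [0, 1, 2, 14, 11, 9, 12, 7, 8, 5, 10, 3, 4, 13, 6]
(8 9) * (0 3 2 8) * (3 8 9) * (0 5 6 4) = (0 8 3 2 9 5 6 4) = [8, 1, 9, 2, 0, 6, 4, 7, 3, 5]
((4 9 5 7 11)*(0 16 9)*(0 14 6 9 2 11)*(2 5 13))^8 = ((0 16 5 7)(2 11 4 14 6 9 13))^8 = (16)(2 11 4 14 6 9 13)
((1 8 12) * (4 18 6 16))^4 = ((1 8 12)(4 18 6 16))^4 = (18)(1 8 12)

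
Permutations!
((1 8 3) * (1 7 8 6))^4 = ((1 6)(3 7 8))^4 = (3 7 8)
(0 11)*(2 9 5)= (0 11)(2 9 5)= [11, 1, 9, 3, 4, 2, 6, 7, 8, 5, 10, 0]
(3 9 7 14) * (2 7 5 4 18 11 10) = (2 7 14 3 9 5 4 18 11 10) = [0, 1, 7, 9, 18, 4, 6, 14, 8, 5, 2, 10, 12, 13, 3, 15, 16, 17, 11]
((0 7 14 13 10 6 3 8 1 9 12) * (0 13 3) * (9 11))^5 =(0 1 10 3 12 7 11 6 8 13 14 9) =((0 7 14 3 8 1 11 9 12 13 10 6))^5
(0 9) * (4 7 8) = (0 9)(4 7 8) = [9, 1, 2, 3, 7, 5, 6, 8, 4, 0]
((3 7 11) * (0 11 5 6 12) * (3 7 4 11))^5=((0 3 4 11 7 5 6 12))^5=(0 5 4 12 7 3 6 11)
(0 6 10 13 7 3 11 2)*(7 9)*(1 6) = (0 1 6 10 13 9 7 3 11 2) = [1, 6, 0, 11, 4, 5, 10, 3, 8, 7, 13, 2, 12, 9]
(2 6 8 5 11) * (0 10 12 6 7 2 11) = (0 10 12 6 8 5)(2 7) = [10, 1, 7, 3, 4, 0, 8, 2, 5, 9, 12, 11, 6]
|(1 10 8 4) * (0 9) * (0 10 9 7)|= |(0 7)(1 9 10 8 4)|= 10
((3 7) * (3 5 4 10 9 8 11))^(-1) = (3 11 8 9 10 4 5 7)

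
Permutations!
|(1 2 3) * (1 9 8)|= 5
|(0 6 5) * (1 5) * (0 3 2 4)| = |(0 6 1 5 3 2 4)| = 7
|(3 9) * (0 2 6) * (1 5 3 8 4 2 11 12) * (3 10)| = 12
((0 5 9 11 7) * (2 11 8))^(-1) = (0 7 11 2 8 9 5)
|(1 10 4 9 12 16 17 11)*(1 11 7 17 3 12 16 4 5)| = 30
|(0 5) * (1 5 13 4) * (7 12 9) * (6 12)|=|(0 13 4 1 5)(6 12 9 7)|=20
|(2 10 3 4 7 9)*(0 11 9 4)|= 6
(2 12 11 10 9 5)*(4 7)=[0, 1, 12, 3, 7, 2, 6, 4, 8, 5, 9, 10, 11]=(2 12 11 10 9 5)(4 7)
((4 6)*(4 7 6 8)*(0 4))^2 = ((0 4 8)(6 7))^2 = (0 8 4)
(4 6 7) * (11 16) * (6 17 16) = [0, 1, 2, 3, 17, 5, 7, 4, 8, 9, 10, 6, 12, 13, 14, 15, 11, 16] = (4 17 16 11 6 7)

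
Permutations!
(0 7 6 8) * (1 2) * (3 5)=(0 7 6 8)(1 2)(3 5)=[7, 2, 1, 5, 4, 3, 8, 6, 0]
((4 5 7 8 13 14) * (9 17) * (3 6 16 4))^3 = ((3 6 16 4 5 7 8 13 14)(9 17))^3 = (3 4 8)(5 13 6)(7 14 16)(9 17)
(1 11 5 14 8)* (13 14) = (1 11 5 13 14 8) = [0, 11, 2, 3, 4, 13, 6, 7, 1, 9, 10, 5, 12, 14, 8]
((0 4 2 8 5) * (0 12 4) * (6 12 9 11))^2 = ((2 8 5 9 11 6 12 4))^2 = (2 5 11 12)(4 8 9 6)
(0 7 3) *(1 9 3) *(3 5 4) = (0 7 1 9 5 4 3) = [7, 9, 2, 0, 3, 4, 6, 1, 8, 5]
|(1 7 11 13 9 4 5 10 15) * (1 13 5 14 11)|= 8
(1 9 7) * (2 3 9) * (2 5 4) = (1 5 4 2 3 9 7) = [0, 5, 3, 9, 2, 4, 6, 1, 8, 7]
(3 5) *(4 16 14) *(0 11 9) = (0 11 9)(3 5)(4 16 14) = [11, 1, 2, 5, 16, 3, 6, 7, 8, 0, 10, 9, 12, 13, 4, 15, 14]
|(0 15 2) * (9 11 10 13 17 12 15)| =9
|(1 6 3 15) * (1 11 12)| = |(1 6 3 15 11 12)| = 6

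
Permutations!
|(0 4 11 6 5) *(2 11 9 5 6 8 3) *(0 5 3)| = |(0 4 9 3 2 11 8)| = 7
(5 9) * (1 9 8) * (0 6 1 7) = (0 6 1 9 5 8 7) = [6, 9, 2, 3, 4, 8, 1, 0, 7, 5]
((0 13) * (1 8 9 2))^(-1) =(0 13)(1 2 9 8)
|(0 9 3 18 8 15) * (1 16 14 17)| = |(0 9 3 18 8 15)(1 16 14 17)| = 12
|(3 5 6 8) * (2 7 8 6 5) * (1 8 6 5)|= 7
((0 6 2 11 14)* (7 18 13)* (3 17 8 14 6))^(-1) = (0 14 8 17 3)(2 6 11)(7 13 18)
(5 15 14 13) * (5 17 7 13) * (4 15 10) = (4 15 14 5 10)(7 13 17) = [0, 1, 2, 3, 15, 10, 6, 13, 8, 9, 4, 11, 12, 17, 5, 14, 16, 7]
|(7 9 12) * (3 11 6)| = |(3 11 6)(7 9 12)| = 3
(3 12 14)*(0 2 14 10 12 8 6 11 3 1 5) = (0 2 14 1 5)(3 8 6 11)(10 12) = [2, 5, 14, 8, 4, 0, 11, 7, 6, 9, 12, 3, 10, 13, 1]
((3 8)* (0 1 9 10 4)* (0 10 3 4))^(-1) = ((0 1 9 3 8 4 10))^(-1) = (0 10 4 8 3 9 1)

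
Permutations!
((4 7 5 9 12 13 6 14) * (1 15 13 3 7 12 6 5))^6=(1 14 15 4 13 12 5 3 9 7 6)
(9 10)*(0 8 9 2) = (0 8 9 10 2) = [8, 1, 0, 3, 4, 5, 6, 7, 9, 10, 2]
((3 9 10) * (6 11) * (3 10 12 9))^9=((6 11)(9 12))^9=(6 11)(9 12)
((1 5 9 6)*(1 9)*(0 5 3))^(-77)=((0 5 1 3)(6 9))^(-77)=(0 3 1 5)(6 9)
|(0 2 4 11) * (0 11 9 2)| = |(11)(2 4 9)| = 3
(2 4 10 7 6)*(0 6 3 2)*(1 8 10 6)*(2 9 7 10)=(10)(0 1 8 2 4 6)(3 9 7)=[1, 8, 4, 9, 6, 5, 0, 3, 2, 7, 10]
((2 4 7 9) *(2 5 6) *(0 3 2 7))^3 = ((0 3 2 4)(5 6 7 9))^3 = (0 4 2 3)(5 9 7 6)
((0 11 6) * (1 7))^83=((0 11 6)(1 7))^83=(0 6 11)(1 7)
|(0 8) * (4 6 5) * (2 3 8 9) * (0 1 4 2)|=|(0 9)(1 4 6 5 2 3 8)|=14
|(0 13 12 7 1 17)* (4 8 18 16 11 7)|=11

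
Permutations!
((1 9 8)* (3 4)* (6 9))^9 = ((1 6 9 8)(3 4))^9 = (1 6 9 8)(3 4)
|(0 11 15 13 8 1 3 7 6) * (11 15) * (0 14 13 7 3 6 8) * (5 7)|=|(0 15 5 7 8 1 6 14 13)|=9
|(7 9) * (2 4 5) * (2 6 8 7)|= 7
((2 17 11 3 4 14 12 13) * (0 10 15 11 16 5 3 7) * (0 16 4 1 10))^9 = ((1 10 15 11 7 16 5 3)(2 17 4 14 12 13))^9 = (1 10 15 11 7 16 5 3)(2 14)(4 13)(12 17)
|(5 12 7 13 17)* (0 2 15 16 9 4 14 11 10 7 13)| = 20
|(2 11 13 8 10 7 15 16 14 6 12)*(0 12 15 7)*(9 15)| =35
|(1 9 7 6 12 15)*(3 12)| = 7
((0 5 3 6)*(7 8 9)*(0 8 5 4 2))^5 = (0 2 4)(3 5 7 9 8 6)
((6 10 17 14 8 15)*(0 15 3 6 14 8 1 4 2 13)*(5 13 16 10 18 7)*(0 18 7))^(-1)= ((0 15 14 1 4 2 16 10 17 8 3 6 7 5 13 18))^(-1)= (0 18 13 5 7 6 3 8 17 10 16 2 4 1 14 15)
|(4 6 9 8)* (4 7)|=|(4 6 9 8 7)|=5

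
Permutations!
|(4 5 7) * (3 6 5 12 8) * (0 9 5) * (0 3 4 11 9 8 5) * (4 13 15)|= |(0 8 13 15 4 12 5 7 11 9)(3 6)|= 10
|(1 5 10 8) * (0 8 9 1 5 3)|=7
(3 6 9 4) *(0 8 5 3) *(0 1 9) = (0 8 5 3 6)(1 9 4) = [8, 9, 2, 6, 1, 3, 0, 7, 5, 4]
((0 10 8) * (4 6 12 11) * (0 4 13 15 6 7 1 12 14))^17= ((0 10 8 4 7 1 12 11 13 15 6 14))^17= (0 1 6 4 13 10 12 14 7 15 8 11)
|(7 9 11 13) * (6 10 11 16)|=7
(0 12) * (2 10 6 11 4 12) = (0 2 10 6 11 4 12) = [2, 1, 10, 3, 12, 5, 11, 7, 8, 9, 6, 4, 0]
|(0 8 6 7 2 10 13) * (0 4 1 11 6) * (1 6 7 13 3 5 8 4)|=12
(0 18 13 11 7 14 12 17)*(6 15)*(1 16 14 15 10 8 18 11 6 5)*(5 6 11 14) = [14, 16, 2, 3, 4, 1, 10, 15, 18, 9, 8, 7, 17, 11, 12, 6, 5, 0, 13] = (0 14 12 17)(1 16 5)(6 10 8 18 13 11 7 15)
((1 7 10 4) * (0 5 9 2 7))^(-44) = (0 7)(1 2)(4 9)(5 10)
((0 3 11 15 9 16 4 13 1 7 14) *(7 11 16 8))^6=(0 11)(1 14)(3 15)(4 8)(7 13)(9 16)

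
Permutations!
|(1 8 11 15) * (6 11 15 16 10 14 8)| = 8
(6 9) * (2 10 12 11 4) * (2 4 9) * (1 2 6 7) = [0, 2, 10, 3, 4, 5, 6, 1, 8, 7, 12, 9, 11] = (1 2 10 12 11 9 7)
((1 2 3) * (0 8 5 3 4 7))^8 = (8)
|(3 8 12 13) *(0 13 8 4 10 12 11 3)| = 6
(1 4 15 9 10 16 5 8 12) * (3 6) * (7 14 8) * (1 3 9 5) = [0, 4, 2, 6, 15, 7, 9, 14, 12, 10, 16, 11, 3, 13, 8, 5, 1] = (1 4 15 5 7 14 8 12 3 6 9 10 16)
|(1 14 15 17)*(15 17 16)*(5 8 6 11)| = 12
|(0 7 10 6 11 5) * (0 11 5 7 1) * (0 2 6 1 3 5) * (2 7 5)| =|(0 3 2 6)(1 7 10)(5 11)| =12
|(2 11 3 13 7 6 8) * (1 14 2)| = |(1 14 2 11 3 13 7 6 8)| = 9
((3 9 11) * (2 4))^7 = ((2 4)(3 9 11))^7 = (2 4)(3 9 11)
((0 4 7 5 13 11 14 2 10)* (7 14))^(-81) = (0 10 2 14 4)(5 7 11 13)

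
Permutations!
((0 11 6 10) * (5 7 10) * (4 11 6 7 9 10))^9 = ((0 6 5 9 10)(4 11 7))^9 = (11)(0 10 9 5 6)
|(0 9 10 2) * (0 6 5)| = |(0 9 10 2 6 5)| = 6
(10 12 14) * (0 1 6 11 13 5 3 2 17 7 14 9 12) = (0 1 6 11 13 5 3 2 17 7 14 10)(9 12) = [1, 6, 17, 2, 4, 3, 11, 14, 8, 12, 0, 13, 9, 5, 10, 15, 16, 7]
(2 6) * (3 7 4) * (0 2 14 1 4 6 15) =[2, 4, 15, 7, 3, 5, 14, 6, 8, 9, 10, 11, 12, 13, 1, 0] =(0 2 15)(1 4 3 7 6 14)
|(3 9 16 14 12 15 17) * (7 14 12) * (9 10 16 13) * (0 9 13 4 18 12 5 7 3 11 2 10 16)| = |(0 9 4 18 12 15 17 11 2 10)(3 16 5 7 14)| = 10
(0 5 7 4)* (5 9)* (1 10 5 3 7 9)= [1, 10, 2, 7, 0, 9, 6, 4, 8, 3, 5]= (0 1 10 5 9 3 7 4)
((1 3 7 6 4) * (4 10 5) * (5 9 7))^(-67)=(1 3 5 4)(6 10 9 7)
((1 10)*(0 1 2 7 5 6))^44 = (0 10 7 6 1 2 5)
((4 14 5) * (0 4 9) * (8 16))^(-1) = (0 9 5 14 4)(8 16)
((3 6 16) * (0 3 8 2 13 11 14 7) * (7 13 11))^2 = (0 6 8 11 13)(2 14 7 3 16)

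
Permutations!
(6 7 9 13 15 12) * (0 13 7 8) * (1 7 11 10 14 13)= (0 1 7 9 11 10 14 13 15 12 6 8)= [1, 7, 2, 3, 4, 5, 8, 9, 0, 11, 14, 10, 6, 15, 13, 12]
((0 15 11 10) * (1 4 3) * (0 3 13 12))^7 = (0 13 1 10 15 12 4 3 11)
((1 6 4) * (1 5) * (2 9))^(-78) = ((1 6 4 5)(2 9))^(-78) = (9)(1 4)(5 6)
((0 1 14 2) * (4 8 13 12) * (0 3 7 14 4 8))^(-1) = (0 4 1)(2 14 7 3)(8 12 13)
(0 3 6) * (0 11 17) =(0 3 6 11 17) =[3, 1, 2, 6, 4, 5, 11, 7, 8, 9, 10, 17, 12, 13, 14, 15, 16, 0]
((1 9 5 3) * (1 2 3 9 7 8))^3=((1 7 8)(2 3)(5 9))^3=(2 3)(5 9)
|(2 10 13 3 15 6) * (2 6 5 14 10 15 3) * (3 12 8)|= |(2 15 5 14 10 13)(3 12 8)|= 6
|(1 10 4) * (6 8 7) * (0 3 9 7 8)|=15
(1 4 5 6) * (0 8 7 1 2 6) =(0 8 7 1 4 5)(2 6) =[8, 4, 6, 3, 5, 0, 2, 1, 7]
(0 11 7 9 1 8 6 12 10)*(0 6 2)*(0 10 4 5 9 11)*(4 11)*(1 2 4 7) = (1 8 4 5 9 2 10 6 12 11) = [0, 8, 10, 3, 5, 9, 12, 7, 4, 2, 6, 1, 11]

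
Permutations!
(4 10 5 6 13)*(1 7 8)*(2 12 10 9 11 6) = [0, 7, 12, 3, 9, 2, 13, 8, 1, 11, 5, 6, 10, 4] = (1 7 8)(2 12 10 5)(4 9 11 6 13)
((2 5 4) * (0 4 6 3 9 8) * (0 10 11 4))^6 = (2 10 3)(4 8 6)(5 11 9)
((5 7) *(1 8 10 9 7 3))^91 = ((1 8 10 9 7 5 3))^91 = (10)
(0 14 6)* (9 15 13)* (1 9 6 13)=(0 14 13 6)(1 9 15)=[14, 9, 2, 3, 4, 5, 0, 7, 8, 15, 10, 11, 12, 6, 13, 1]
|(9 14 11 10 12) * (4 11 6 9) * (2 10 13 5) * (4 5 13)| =12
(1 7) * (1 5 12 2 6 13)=(1 7 5 12 2 6 13)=[0, 7, 6, 3, 4, 12, 13, 5, 8, 9, 10, 11, 2, 1]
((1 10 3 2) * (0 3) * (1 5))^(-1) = (0 10 1 5 2 3)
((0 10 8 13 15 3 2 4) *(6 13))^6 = ((0 10 8 6 13 15 3 2 4))^6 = (0 3 6)(2 13 10)(4 15 8)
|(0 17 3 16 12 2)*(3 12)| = 4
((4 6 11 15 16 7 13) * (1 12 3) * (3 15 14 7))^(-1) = ((1 12 15 16 3)(4 6 11 14 7 13))^(-1) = (1 3 16 15 12)(4 13 7 14 11 6)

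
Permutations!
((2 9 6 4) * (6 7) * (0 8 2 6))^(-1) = (0 7 9 2 8)(4 6)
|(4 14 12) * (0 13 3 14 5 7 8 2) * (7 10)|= 11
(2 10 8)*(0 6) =[6, 1, 10, 3, 4, 5, 0, 7, 2, 9, 8] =(0 6)(2 10 8)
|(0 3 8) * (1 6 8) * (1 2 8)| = |(0 3 2 8)(1 6)| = 4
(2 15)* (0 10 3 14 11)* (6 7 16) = (0 10 3 14 11)(2 15)(6 7 16) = [10, 1, 15, 14, 4, 5, 7, 16, 8, 9, 3, 0, 12, 13, 11, 2, 6]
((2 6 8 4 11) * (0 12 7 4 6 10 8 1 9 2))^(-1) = (0 11 4 7 12)(1 6 8 10 2 9)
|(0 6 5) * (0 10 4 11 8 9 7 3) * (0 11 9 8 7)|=6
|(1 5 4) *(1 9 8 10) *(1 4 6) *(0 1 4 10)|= |(10)(0 1 5 6 4 9 8)|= 7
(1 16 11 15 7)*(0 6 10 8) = [6, 16, 2, 3, 4, 5, 10, 1, 0, 9, 8, 15, 12, 13, 14, 7, 11] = (0 6 10 8)(1 16 11 15 7)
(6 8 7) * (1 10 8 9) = (1 10 8 7 6 9) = [0, 10, 2, 3, 4, 5, 9, 6, 7, 1, 8]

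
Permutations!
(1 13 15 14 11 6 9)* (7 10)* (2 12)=(1 13 15 14 11 6 9)(2 12)(7 10)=[0, 13, 12, 3, 4, 5, 9, 10, 8, 1, 7, 6, 2, 15, 11, 14]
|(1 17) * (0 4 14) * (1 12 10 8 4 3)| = 9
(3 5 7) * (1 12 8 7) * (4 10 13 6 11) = (1 12 8 7 3 5)(4 10 13 6 11) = [0, 12, 2, 5, 10, 1, 11, 3, 7, 9, 13, 4, 8, 6]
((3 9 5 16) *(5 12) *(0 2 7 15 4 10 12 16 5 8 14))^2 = ((0 2 7 15 4 10 12 8 14)(3 9 16))^2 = (0 7 4 12 14 2 15 10 8)(3 16 9)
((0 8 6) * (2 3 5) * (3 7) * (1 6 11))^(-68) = ((0 8 11 1 6)(2 7 3 5))^(-68) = (0 11 6 8 1)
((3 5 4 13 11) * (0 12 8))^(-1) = (0 8 12)(3 11 13 4 5)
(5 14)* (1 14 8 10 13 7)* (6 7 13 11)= (1 14 5 8 10 11 6 7)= [0, 14, 2, 3, 4, 8, 7, 1, 10, 9, 11, 6, 12, 13, 5]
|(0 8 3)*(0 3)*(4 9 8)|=4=|(0 4 9 8)|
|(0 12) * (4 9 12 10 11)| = 6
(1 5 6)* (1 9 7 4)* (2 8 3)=(1 5 6 9 7 4)(2 8 3)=[0, 5, 8, 2, 1, 6, 9, 4, 3, 7]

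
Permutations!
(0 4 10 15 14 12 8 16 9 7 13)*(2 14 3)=[4, 1, 14, 2, 10, 5, 6, 13, 16, 7, 15, 11, 8, 0, 12, 3, 9]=(0 4 10 15 3 2 14 12 8 16 9 7 13)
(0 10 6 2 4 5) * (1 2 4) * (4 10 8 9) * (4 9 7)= (0 8 7 4 5)(1 2)(6 10)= [8, 2, 1, 3, 5, 0, 10, 4, 7, 9, 6]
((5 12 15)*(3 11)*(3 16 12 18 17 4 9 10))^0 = (18)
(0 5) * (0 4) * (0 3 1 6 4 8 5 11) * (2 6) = [11, 2, 6, 1, 3, 8, 4, 7, 5, 9, 10, 0] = (0 11)(1 2 6 4 3)(5 8)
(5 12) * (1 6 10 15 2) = (1 6 10 15 2)(5 12) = [0, 6, 1, 3, 4, 12, 10, 7, 8, 9, 15, 11, 5, 13, 14, 2]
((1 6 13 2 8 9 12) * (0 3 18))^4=(0 3 18)(1 8 6 9 13 12 2)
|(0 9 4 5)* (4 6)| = 5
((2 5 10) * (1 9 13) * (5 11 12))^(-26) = ((1 9 13)(2 11 12 5 10))^(-26) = (1 9 13)(2 10 5 12 11)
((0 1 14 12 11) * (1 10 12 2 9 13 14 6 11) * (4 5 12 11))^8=(14)(0 11 10)(1 5 6 12 4)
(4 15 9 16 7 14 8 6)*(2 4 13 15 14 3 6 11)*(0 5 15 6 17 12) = [5, 1, 4, 17, 14, 15, 13, 3, 11, 16, 10, 2, 0, 6, 8, 9, 7, 12] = (0 5 15 9 16 7 3 17 12)(2 4 14 8 11)(6 13)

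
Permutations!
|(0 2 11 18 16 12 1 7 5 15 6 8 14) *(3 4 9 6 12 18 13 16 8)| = 40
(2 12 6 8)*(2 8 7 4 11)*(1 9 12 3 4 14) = (1 9 12 6 7 14)(2 3 4 11) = [0, 9, 3, 4, 11, 5, 7, 14, 8, 12, 10, 2, 6, 13, 1]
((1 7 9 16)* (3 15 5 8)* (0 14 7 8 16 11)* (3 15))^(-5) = ((0 14 7 9 11)(1 8 15 5 16))^(-5) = (16)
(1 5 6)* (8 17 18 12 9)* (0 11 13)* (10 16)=(0 11 13)(1 5 6)(8 17 18 12 9)(10 16)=[11, 5, 2, 3, 4, 6, 1, 7, 17, 8, 16, 13, 9, 0, 14, 15, 10, 18, 12]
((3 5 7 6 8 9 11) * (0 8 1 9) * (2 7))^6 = ((0 8)(1 9 11 3 5 2 7 6))^6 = (1 7 5 11)(2 3 9 6)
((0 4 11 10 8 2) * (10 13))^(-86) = (0 8 13 4 2 10 11)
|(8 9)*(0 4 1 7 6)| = |(0 4 1 7 6)(8 9)| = 10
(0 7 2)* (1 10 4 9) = (0 7 2)(1 10 4 9) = [7, 10, 0, 3, 9, 5, 6, 2, 8, 1, 4]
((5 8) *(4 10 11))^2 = (4 11 10) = ((4 10 11)(5 8))^2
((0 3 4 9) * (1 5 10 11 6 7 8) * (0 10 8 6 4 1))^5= (4 9 10 11)(6 7)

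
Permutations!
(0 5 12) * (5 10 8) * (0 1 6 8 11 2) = [10, 6, 0, 3, 4, 12, 8, 7, 5, 9, 11, 2, 1] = (0 10 11 2)(1 6 8 5 12)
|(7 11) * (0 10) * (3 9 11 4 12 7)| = |(0 10)(3 9 11)(4 12 7)| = 6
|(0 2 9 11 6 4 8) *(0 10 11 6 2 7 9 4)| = 20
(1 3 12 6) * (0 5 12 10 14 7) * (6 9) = (0 5 12 9 6 1 3 10 14 7) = [5, 3, 2, 10, 4, 12, 1, 0, 8, 6, 14, 11, 9, 13, 7]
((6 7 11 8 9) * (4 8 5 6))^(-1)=(4 9 8)(5 11 7 6)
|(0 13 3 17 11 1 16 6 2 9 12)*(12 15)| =|(0 13 3 17 11 1 16 6 2 9 15 12)| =12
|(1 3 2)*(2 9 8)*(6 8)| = 6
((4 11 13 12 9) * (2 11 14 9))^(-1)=((2 11 13 12)(4 14 9))^(-1)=(2 12 13 11)(4 9 14)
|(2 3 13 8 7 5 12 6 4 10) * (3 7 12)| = 10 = |(2 7 5 3 13 8 12 6 4 10)|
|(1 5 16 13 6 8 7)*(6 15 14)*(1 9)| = |(1 5 16 13 15 14 6 8 7 9)| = 10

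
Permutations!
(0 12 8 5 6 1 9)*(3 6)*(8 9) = (0 12 9)(1 8 5 3 6) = [12, 8, 2, 6, 4, 3, 1, 7, 5, 0, 10, 11, 9]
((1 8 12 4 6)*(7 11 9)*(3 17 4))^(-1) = (1 6 4 17 3 12 8)(7 9 11)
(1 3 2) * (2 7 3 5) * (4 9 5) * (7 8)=[0, 4, 1, 8, 9, 2, 6, 3, 7, 5]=(1 4 9 5 2)(3 8 7)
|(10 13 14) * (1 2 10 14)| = 4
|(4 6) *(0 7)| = |(0 7)(4 6)| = 2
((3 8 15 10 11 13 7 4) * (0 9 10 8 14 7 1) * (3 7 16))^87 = (16)(0 11)(1 10)(4 7)(8 15)(9 13)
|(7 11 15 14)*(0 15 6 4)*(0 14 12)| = 15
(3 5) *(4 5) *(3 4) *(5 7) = [0, 1, 2, 3, 7, 4, 6, 5] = (4 7 5)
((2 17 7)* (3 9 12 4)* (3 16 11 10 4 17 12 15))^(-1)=((2 12 17 7)(3 9 15)(4 16 11 10))^(-1)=(2 7 17 12)(3 15 9)(4 10 11 16)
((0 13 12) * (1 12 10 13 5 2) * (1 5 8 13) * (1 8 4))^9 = (13)(0 4 1 12)(2 5)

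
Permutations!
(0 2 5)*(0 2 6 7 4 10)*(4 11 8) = (0 6 7 11 8 4 10)(2 5) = [6, 1, 5, 3, 10, 2, 7, 11, 4, 9, 0, 8]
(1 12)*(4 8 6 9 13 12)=(1 4 8 6 9 13 12)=[0, 4, 2, 3, 8, 5, 9, 7, 6, 13, 10, 11, 1, 12]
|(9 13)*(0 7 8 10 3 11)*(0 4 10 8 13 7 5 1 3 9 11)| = |(0 5 1 3)(4 10 9 7 13 11)| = 12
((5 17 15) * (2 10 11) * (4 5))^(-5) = ((2 10 11)(4 5 17 15))^(-5) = (2 10 11)(4 15 17 5)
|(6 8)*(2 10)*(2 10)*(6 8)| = 1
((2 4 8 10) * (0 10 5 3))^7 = ((0 10 2 4 8 5 3))^7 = (10)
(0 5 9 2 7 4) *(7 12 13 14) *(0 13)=(0 5 9 2 12)(4 13 14 7)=[5, 1, 12, 3, 13, 9, 6, 4, 8, 2, 10, 11, 0, 14, 7]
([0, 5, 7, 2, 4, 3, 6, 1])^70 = (7)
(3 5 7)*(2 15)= (2 15)(3 5 7)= [0, 1, 15, 5, 4, 7, 6, 3, 8, 9, 10, 11, 12, 13, 14, 2]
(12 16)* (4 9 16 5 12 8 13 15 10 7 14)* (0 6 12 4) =(0 6 12 5 4 9 16 8 13 15 10 7 14) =[6, 1, 2, 3, 9, 4, 12, 14, 13, 16, 7, 11, 5, 15, 0, 10, 8]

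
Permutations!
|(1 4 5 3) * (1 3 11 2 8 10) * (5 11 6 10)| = 8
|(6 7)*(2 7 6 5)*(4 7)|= |(2 4 7 5)|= 4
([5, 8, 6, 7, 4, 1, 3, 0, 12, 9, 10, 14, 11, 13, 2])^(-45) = (0 7 3 6 2 14 11 12 8 1 5)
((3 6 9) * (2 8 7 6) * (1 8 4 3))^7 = ((1 8 7 6 9)(2 4 3))^7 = (1 7 9 8 6)(2 4 3)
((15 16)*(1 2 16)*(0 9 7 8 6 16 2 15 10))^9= (0 7 6 10 9 8 16)(1 15)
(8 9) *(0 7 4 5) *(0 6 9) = (0 7 4 5 6 9 8) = [7, 1, 2, 3, 5, 6, 9, 4, 0, 8]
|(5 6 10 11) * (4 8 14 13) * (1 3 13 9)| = 28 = |(1 3 13 4 8 14 9)(5 6 10 11)|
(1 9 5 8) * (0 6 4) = (0 6 4)(1 9 5 8) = [6, 9, 2, 3, 0, 8, 4, 7, 1, 5]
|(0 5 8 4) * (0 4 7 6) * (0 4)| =6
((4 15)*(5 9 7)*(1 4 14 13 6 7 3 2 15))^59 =(1 4)(2 7 15 5 14 9 13 3 6)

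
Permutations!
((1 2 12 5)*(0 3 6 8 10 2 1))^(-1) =(0 5 12 2 10 8 6 3) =((0 3 6 8 10 2 12 5))^(-1)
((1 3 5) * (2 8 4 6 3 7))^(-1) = (1 5 3 6 4 8 2 7)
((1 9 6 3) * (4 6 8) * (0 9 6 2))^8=((0 9 8 4 2)(1 6 3))^8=(0 4 9 2 8)(1 3 6)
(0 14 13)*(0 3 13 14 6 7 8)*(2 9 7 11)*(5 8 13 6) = [5, 1, 9, 6, 4, 8, 11, 13, 0, 7, 10, 2, 12, 3, 14] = (14)(0 5 8)(2 9 7 13 3 6 11)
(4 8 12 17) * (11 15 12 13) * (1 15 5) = (1 15 12 17 4 8 13 11 5) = [0, 15, 2, 3, 8, 1, 6, 7, 13, 9, 10, 5, 17, 11, 14, 12, 16, 4]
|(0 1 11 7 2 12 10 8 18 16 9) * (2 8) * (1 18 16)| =24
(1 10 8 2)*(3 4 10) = (1 3 4 10 8 2) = [0, 3, 1, 4, 10, 5, 6, 7, 2, 9, 8]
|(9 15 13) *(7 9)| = |(7 9 15 13)| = 4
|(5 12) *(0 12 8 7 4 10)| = 7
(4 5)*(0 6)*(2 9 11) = [6, 1, 9, 3, 5, 4, 0, 7, 8, 11, 10, 2] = (0 6)(2 9 11)(4 5)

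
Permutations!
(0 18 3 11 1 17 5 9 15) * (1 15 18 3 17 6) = [3, 6, 2, 11, 4, 9, 1, 7, 8, 18, 10, 15, 12, 13, 14, 0, 16, 5, 17] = (0 3 11 15)(1 6)(5 9 18 17)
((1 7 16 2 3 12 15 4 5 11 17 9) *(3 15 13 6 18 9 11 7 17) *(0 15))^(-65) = (0 16 5 15 2 7 4)(1 18 13 3 17 9 6 12 11)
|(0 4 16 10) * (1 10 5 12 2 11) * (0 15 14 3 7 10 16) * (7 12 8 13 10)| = |(0 4)(1 16 5 8 13 10 15 14 3 12 2 11)| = 12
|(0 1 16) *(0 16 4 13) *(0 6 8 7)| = 7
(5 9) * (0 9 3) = (0 9 5 3) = [9, 1, 2, 0, 4, 3, 6, 7, 8, 5]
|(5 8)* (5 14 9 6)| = 5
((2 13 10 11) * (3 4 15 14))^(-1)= (2 11 10 13)(3 14 15 4)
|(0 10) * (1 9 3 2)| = 4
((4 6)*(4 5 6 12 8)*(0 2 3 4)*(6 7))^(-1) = (0 8 12 4 3 2)(5 6 7)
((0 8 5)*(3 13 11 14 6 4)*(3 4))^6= (3 13 11 14 6)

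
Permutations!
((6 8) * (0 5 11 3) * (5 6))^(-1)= ((0 6 8 5 11 3))^(-1)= (0 3 11 5 8 6)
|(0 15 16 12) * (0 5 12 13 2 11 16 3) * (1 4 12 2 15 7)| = |(0 7 1 4 12 5 2 11 16 13 15 3)| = 12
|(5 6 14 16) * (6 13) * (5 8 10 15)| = 8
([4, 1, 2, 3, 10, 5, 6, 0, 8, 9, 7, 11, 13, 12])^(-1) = (0 7 10 4)(12 13)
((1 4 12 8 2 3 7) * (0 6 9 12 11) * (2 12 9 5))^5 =(0 7 6 1 5 4 2 11 3)(8 12)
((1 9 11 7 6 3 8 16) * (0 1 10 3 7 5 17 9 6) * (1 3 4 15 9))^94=((0 3 8 16 10 4 15 9 11 5 17 1 6 7))^94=(0 17 15 8 6 11 10)(1 9 16 7 5 4 3)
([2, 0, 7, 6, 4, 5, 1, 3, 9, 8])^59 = [1, 6, 0, 7, 4, 5, 3, 2, 9, 8]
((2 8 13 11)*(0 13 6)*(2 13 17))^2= (0 2 6 17 8)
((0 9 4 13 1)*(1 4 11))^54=(13)(0 11)(1 9)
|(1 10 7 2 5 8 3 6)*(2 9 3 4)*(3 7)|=4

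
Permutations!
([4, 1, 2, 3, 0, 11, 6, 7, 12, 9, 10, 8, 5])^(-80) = (12)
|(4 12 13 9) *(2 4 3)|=|(2 4 12 13 9 3)|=6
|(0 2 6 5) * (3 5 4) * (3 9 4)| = |(0 2 6 3 5)(4 9)| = 10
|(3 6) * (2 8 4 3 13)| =6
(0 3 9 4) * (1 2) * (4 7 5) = [3, 2, 1, 9, 0, 4, 6, 5, 8, 7] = (0 3 9 7 5 4)(1 2)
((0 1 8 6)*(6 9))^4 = ((0 1 8 9 6))^4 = (0 6 9 8 1)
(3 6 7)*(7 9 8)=(3 6 9 8 7)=[0, 1, 2, 6, 4, 5, 9, 3, 7, 8]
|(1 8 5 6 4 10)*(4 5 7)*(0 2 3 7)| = 8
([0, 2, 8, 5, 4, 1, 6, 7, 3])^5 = (8)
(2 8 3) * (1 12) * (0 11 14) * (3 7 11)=(0 3 2 8 7 11 14)(1 12)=[3, 12, 8, 2, 4, 5, 6, 11, 7, 9, 10, 14, 1, 13, 0]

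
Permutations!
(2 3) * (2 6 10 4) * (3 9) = (2 9 3 6 10 4) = [0, 1, 9, 6, 2, 5, 10, 7, 8, 3, 4]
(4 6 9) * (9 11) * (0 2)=(0 2)(4 6 11 9)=[2, 1, 0, 3, 6, 5, 11, 7, 8, 4, 10, 9]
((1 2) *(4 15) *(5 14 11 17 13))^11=(1 2)(4 15)(5 14 11 17 13)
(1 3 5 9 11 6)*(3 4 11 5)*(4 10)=(1 10 4 11 6)(5 9)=[0, 10, 2, 3, 11, 9, 1, 7, 8, 5, 4, 6]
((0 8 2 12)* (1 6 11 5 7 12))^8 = (0 12 7 5 11 6 1 2 8)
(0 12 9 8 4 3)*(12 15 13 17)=(0 15 13 17 12 9 8 4 3)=[15, 1, 2, 0, 3, 5, 6, 7, 4, 8, 10, 11, 9, 17, 14, 13, 16, 12]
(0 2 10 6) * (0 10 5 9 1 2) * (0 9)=(0 9 1 2 5)(6 10)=[9, 2, 5, 3, 4, 0, 10, 7, 8, 1, 6]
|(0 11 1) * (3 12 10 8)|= 12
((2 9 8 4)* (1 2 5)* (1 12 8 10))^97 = (1 2 9 10)(4 5 12 8)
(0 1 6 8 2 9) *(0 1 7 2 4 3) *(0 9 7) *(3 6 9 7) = [0, 9, 3, 7, 6, 5, 8, 2, 4, 1] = (1 9)(2 3 7)(4 6 8)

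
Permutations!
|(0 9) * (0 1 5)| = 4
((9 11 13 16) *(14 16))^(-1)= (9 16 14 13 11)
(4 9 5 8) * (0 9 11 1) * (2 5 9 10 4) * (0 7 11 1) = (0 10 4 1 7 11)(2 5 8) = [10, 7, 5, 3, 1, 8, 6, 11, 2, 9, 4, 0]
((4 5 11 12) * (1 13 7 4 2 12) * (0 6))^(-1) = (0 6)(1 11 5 4 7 13)(2 12)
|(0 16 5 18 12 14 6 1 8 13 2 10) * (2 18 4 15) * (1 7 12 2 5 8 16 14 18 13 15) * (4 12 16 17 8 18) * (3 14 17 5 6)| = 20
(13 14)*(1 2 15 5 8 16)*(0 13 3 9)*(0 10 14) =(0 13)(1 2 15 5 8 16)(3 9 10 14) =[13, 2, 15, 9, 4, 8, 6, 7, 16, 10, 14, 11, 12, 0, 3, 5, 1]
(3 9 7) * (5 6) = (3 9 7)(5 6) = [0, 1, 2, 9, 4, 6, 5, 3, 8, 7]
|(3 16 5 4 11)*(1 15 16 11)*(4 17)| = |(1 15 16 5 17 4)(3 11)| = 6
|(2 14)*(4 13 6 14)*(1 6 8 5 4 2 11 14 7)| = |(1 6 7)(4 13 8 5)(11 14)| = 12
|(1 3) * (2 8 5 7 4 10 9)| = |(1 3)(2 8 5 7 4 10 9)| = 14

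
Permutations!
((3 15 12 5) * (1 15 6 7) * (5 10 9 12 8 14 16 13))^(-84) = ((1 15 8 14 16 13 5 3 6 7)(9 12 10))^(-84) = (1 5 8 6 16)(3 14 7 13 15)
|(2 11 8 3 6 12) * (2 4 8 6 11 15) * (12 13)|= |(2 15)(3 11 6 13 12 4 8)|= 14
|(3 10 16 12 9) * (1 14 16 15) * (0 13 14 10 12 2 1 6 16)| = 6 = |(0 13 14)(1 10 15 6 16 2)(3 12 9)|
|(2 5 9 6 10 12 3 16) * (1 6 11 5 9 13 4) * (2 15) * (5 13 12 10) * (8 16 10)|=14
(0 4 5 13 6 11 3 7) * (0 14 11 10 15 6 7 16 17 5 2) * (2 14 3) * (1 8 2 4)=(0 1 8 2)(3 16 17 5 13 7)(4 14 11)(6 10 15)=[1, 8, 0, 16, 14, 13, 10, 3, 2, 9, 15, 4, 12, 7, 11, 6, 17, 5]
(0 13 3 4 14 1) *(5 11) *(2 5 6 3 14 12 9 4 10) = (0 13 14 1)(2 5 11 6 3 10)(4 12 9) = [13, 0, 5, 10, 12, 11, 3, 7, 8, 4, 2, 6, 9, 14, 1]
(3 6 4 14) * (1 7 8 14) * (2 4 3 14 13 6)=[0, 7, 4, 2, 1, 5, 3, 8, 13, 9, 10, 11, 12, 6, 14]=(14)(1 7 8 13 6 3 2 4)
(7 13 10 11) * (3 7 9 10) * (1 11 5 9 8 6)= (1 11 8 6)(3 7 13)(5 9 10)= [0, 11, 2, 7, 4, 9, 1, 13, 6, 10, 5, 8, 12, 3]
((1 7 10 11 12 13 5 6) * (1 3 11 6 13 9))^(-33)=((1 7 10 6 3 11 12 9)(5 13))^(-33)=(1 9 12 11 3 6 10 7)(5 13)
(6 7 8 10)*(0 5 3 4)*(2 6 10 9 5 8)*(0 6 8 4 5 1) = (10)(0 4 6 7 2 8 9 1)(3 5) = [4, 0, 8, 5, 6, 3, 7, 2, 9, 1, 10]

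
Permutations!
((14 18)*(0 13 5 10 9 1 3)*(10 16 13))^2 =((0 10 9 1 3)(5 16 13)(14 18))^2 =(18)(0 9 3 10 1)(5 13 16)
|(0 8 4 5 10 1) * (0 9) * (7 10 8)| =15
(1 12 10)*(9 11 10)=[0, 12, 2, 3, 4, 5, 6, 7, 8, 11, 1, 10, 9]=(1 12 9 11 10)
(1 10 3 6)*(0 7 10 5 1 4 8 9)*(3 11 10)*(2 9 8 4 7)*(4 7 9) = (0 2 4 7 3 6 9)(1 5)(10 11) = [2, 5, 4, 6, 7, 1, 9, 3, 8, 0, 11, 10]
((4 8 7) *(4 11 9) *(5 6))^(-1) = (4 9 11 7 8)(5 6)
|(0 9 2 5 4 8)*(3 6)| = 6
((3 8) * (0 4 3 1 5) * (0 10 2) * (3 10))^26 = (0 10)(1 3)(2 4)(5 8)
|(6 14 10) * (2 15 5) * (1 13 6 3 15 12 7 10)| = 28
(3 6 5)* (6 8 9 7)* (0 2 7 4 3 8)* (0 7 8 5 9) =(0 2 8)(3 7 6 9 4) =[2, 1, 8, 7, 3, 5, 9, 6, 0, 4]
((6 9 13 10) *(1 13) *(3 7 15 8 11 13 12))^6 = (1 11 12 13 3 10 7 6 15 9 8)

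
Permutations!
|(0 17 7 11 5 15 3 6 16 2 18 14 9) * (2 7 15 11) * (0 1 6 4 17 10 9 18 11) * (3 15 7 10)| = 40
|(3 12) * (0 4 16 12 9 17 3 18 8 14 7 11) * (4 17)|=|(0 17 3 9 4 16 12 18 8 14 7 11)|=12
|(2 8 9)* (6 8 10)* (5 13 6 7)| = |(2 10 7 5 13 6 8 9)| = 8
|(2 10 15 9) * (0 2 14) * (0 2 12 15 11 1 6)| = 10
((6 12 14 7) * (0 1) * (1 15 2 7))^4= (0 6)(1 7)(2 14)(12 15)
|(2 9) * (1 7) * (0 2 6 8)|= |(0 2 9 6 8)(1 7)|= 10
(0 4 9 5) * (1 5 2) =(0 4 9 2 1 5) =[4, 5, 1, 3, 9, 0, 6, 7, 8, 2]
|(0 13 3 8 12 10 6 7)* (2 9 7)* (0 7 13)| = |(2 9 13 3 8 12 10 6)| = 8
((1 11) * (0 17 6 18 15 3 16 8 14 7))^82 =((0 17 6 18 15 3 16 8 14 7)(1 11))^82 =(0 6 15 16 14)(3 8 7 17 18)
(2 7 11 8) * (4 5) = (2 7 11 8)(4 5) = [0, 1, 7, 3, 5, 4, 6, 11, 2, 9, 10, 8]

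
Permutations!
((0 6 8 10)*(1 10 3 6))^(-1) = (0 10 1)(3 8 6) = ((0 1 10)(3 6 8))^(-1)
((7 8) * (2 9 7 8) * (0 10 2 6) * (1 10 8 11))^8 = (0 6 7 9 2 10 1 11 8)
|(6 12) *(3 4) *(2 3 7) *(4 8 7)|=|(2 3 8 7)(6 12)|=4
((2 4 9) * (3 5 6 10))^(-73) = (2 9 4)(3 10 6 5)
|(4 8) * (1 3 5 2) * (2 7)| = 10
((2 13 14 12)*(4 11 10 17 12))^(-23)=(2 13 14 4 11 10 17 12)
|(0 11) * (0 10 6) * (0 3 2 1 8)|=|(0 11 10 6 3 2 1 8)|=8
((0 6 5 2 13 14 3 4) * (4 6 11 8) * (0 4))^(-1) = (0 8 11)(2 5 6 3 14 13)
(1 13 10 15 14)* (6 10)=[0, 13, 2, 3, 4, 5, 10, 7, 8, 9, 15, 11, 12, 6, 1, 14]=(1 13 6 10 15 14)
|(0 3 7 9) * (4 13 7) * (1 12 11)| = 6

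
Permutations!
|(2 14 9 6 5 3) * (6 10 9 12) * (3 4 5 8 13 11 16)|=|(2 14 12 6 8 13 11 16 3)(4 5)(9 10)|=18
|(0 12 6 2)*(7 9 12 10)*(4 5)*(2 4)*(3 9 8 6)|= 24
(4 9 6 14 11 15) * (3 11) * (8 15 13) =(3 11 13 8 15 4 9 6 14) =[0, 1, 2, 11, 9, 5, 14, 7, 15, 6, 10, 13, 12, 8, 3, 4]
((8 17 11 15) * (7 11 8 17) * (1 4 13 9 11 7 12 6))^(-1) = ((1 4 13 9 11 15 17 8 12 6))^(-1) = (1 6 12 8 17 15 11 9 13 4)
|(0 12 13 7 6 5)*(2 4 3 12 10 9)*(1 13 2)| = |(0 10 9 1 13 7 6 5)(2 4 3 12)| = 8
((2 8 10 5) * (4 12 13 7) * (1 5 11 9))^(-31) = ((1 5 2 8 10 11 9)(4 12 13 7))^(-31) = (1 10 5 11 2 9 8)(4 12 13 7)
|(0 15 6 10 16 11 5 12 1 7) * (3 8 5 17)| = |(0 15 6 10 16 11 17 3 8 5 12 1 7)| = 13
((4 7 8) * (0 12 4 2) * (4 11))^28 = ((0 12 11 4 7 8 2))^28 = (12)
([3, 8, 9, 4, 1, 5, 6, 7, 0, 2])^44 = [8, 4, 2, 0, 3, 5, 6, 7, 1, 9]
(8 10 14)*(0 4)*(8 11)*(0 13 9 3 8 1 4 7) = (0 7)(1 4 13 9 3 8 10 14 11) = [7, 4, 2, 8, 13, 5, 6, 0, 10, 3, 14, 1, 12, 9, 11]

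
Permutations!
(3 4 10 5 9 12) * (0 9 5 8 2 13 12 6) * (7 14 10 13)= (0 9 6)(2 7 14 10 8)(3 4 13 12)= [9, 1, 7, 4, 13, 5, 0, 14, 2, 6, 8, 11, 3, 12, 10]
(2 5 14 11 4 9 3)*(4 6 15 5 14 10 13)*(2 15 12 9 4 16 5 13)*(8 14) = (2 8 14 11 6 12 9 3 15 13 16 5 10) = [0, 1, 8, 15, 4, 10, 12, 7, 14, 3, 2, 6, 9, 16, 11, 13, 5]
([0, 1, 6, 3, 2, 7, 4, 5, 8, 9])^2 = (9)(2 4 6)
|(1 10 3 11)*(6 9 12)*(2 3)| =15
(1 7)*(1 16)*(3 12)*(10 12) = (1 7 16)(3 10 12) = [0, 7, 2, 10, 4, 5, 6, 16, 8, 9, 12, 11, 3, 13, 14, 15, 1]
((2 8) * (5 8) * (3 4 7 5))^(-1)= ((2 3 4 7 5 8))^(-1)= (2 8 5 7 4 3)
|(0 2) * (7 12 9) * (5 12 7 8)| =4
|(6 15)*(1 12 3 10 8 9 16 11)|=|(1 12 3 10 8 9 16 11)(6 15)|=8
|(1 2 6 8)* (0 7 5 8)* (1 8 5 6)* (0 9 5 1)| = |(0 7 6 9 5 1 2)| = 7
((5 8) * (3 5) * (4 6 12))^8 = ((3 5 8)(4 6 12))^8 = (3 8 5)(4 12 6)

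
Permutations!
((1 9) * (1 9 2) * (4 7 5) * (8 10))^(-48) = ((1 2)(4 7 5)(8 10))^(-48) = (10)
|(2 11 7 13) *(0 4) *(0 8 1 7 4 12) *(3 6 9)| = 42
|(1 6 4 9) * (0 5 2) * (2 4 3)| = 8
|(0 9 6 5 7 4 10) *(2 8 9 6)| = 6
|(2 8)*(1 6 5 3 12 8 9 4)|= |(1 6 5 3 12 8 2 9 4)|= 9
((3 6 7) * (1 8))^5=((1 8)(3 6 7))^5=(1 8)(3 7 6)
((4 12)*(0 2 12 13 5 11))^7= (13)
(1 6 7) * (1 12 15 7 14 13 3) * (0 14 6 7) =(0 14 13 3 1 7 12 15) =[14, 7, 2, 1, 4, 5, 6, 12, 8, 9, 10, 11, 15, 3, 13, 0]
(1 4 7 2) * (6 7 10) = (1 4 10 6 7 2) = [0, 4, 1, 3, 10, 5, 7, 2, 8, 9, 6]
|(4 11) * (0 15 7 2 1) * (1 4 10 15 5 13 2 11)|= |(0 5 13 2 4 1)(7 11 10 15)|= 12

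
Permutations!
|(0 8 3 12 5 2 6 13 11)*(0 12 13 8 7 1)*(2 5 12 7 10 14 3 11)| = 11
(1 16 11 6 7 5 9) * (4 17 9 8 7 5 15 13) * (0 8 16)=(0 8 7 15 13 4 17 9 1)(5 16 11 6)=[8, 0, 2, 3, 17, 16, 5, 15, 7, 1, 10, 6, 12, 4, 14, 13, 11, 9]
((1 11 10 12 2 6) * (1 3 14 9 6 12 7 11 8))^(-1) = (1 8)(2 12)(3 6 9 14)(7 10 11)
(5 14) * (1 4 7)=(1 4 7)(5 14)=[0, 4, 2, 3, 7, 14, 6, 1, 8, 9, 10, 11, 12, 13, 5]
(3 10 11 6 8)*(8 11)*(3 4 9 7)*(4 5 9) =[0, 1, 2, 10, 4, 9, 11, 3, 5, 7, 8, 6] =(3 10 8 5 9 7)(6 11)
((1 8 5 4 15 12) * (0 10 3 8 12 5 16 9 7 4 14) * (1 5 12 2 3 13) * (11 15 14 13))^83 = ((0 10 11 15 12 5 13 1 2 3 8 16 9 7 4 14))^83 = (0 15 13 3 9 14 11 5 2 16 4 10 12 1 8 7)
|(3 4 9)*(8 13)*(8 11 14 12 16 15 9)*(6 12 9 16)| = 14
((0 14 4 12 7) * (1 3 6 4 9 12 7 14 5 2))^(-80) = (9 12 14)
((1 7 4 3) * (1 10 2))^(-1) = ((1 7 4 3 10 2))^(-1) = (1 2 10 3 4 7)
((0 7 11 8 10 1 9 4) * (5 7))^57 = ((0 5 7 11 8 10 1 9 4))^57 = (0 11 1)(4 7 10)(5 8 9)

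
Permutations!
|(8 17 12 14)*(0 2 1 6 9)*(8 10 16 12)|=20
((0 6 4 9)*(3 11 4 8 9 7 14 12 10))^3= ((0 6 8 9)(3 11 4 7 14 12 10))^3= (0 9 8 6)(3 7 10 4 12 11 14)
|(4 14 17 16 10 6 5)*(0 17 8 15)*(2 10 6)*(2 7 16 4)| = 6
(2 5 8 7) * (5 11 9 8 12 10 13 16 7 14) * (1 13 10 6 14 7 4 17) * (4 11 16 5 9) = (1 13 5 12 6 14 9 8 7 2 16 11 4 17) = [0, 13, 16, 3, 17, 12, 14, 2, 7, 8, 10, 4, 6, 5, 9, 15, 11, 1]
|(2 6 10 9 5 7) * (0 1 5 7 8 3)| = |(0 1 5 8 3)(2 6 10 9 7)| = 5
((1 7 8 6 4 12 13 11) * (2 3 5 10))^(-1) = (1 11 13 12 4 6 8 7)(2 10 5 3)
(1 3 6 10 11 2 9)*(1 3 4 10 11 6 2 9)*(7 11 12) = (1 4 10 6 12 7 11 9 3 2) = [0, 4, 1, 2, 10, 5, 12, 11, 8, 3, 6, 9, 7]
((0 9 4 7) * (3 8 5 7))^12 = (0 5 3 9 7 8 4)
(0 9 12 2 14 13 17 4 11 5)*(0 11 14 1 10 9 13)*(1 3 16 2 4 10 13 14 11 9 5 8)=(0 14)(1 13 17 10 5 9 12 4 11 8)(2 3 16)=[14, 13, 3, 16, 11, 9, 6, 7, 1, 12, 5, 8, 4, 17, 0, 15, 2, 10]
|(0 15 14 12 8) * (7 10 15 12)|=|(0 12 8)(7 10 15 14)|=12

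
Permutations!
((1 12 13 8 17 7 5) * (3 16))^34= (1 5 7 17 8 13 12)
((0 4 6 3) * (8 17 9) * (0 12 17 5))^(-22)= ((0 4 6 3 12 17 9 8 5))^(-22)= (0 17 4 9 6 8 3 5 12)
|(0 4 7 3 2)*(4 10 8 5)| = |(0 10 8 5 4 7 3 2)| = 8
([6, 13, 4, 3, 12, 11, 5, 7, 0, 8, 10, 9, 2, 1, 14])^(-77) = (14)(0 6 5 11 9 8)(1 13)(2 4 12)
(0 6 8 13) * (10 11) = [6, 1, 2, 3, 4, 5, 8, 7, 13, 9, 11, 10, 12, 0] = (0 6 8 13)(10 11)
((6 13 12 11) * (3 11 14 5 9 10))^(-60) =(3 13 5)(6 14 10)(9 11 12)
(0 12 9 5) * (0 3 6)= [12, 1, 2, 6, 4, 3, 0, 7, 8, 5, 10, 11, 9]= (0 12 9 5 3 6)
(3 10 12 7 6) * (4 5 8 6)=(3 10 12 7 4 5 8 6)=[0, 1, 2, 10, 5, 8, 3, 4, 6, 9, 12, 11, 7]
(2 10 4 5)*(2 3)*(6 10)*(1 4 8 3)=[0, 4, 6, 2, 5, 1, 10, 7, 3, 9, 8]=(1 4 5)(2 6 10 8 3)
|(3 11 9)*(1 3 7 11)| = 6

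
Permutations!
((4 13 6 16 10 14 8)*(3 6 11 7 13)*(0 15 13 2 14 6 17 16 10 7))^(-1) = (0 11 13 15)(2 7 16 17 3 4 8 14)(6 10)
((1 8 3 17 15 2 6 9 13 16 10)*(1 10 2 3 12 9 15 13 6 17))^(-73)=(1 6 8 15 12 3 9)(2 16 13 17)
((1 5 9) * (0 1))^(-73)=(0 9 5 1)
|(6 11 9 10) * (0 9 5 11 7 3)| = 6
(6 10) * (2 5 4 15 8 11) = [0, 1, 5, 3, 15, 4, 10, 7, 11, 9, 6, 2, 12, 13, 14, 8] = (2 5 4 15 8 11)(6 10)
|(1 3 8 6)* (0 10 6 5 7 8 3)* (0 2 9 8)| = |(0 10 6 1 2 9 8 5 7)| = 9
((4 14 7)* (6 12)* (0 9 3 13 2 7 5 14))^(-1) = (0 4 7 2 13 3 9)(5 14)(6 12) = ((0 9 3 13 2 7 4)(5 14)(6 12))^(-1)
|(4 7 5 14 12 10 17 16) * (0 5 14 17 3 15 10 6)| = |(0 5 17 16 4 7 14 12 6)(3 15 10)| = 9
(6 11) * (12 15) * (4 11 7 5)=(4 11 6 7 5)(12 15)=[0, 1, 2, 3, 11, 4, 7, 5, 8, 9, 10, 6, 15, 13, 14, 12]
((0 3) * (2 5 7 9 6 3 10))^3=((0 10 2 5 7 9 6 3))^3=(0 5 6 10 7 3 2 9)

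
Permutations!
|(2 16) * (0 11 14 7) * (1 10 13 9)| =4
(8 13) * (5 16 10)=(5 16 10)(8 13)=[0, 1, 2, 3, 4, 16, 6, 7, 13, 9, 5, 11, 12, 8, 14, 15, 10]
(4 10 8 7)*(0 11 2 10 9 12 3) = (0 11 2 10 8 7 4 9 12 3) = [11, 1, 10, 0, 9, 5, 6, 4, 7, 12, 8, 2, 3]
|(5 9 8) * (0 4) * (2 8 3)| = |(0 4)(2 8 5 9 3)| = 10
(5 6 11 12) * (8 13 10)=(5 6 11 12)(8 13 10)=[0, 1, 2, 3, 4, 6, 11, 7, 13, 9, 8, 12, 5, 10]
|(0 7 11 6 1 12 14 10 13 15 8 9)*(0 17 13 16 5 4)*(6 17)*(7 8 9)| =16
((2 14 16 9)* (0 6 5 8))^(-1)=(0 8 5 6)(2 9 16 14)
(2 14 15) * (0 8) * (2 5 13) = (0 8)(2 14 15 5 13) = [8, 1, 14, 3, 4, 13, 6, 7, 0, 9, 10, 11, 12, 2, 15, 5]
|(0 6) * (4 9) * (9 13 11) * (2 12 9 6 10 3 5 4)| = |(0 10 3 5 4 13 11 6)(2 12 9)| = 24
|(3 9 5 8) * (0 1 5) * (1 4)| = |(0 4 1 5 8 3 9)| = 7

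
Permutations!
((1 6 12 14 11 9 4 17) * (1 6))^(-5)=(4 6 14 9 17 12 11)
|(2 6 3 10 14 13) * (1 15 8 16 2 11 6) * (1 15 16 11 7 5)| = |(1 16 2 15 8 11 6 3 10 14 13 7 5)| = 13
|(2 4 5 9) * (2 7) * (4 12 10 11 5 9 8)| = |(2 12 10 11 5 8 4 9 7)| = 9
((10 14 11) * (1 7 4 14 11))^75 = ((1 7 4 14)(10 11))^75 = (1 14 4 7)(10 11)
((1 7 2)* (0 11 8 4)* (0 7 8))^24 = ((0 11)(1 8 4 7 2))^24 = (11)(1 2 7 4 8)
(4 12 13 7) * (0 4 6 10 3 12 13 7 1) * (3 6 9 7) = [4, 0, 2, 12, 13, 5, 10, 9, 8, 7, 6, 11, 3, 1] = (0 4 13 1)(3 12)(6 10)(7 9)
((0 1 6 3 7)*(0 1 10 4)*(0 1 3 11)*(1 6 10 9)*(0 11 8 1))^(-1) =(11)(0 9)(1 8 6 4 10)(3 7)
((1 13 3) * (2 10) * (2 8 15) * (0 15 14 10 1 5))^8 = (0 15 2 1 13 3 5)(8 10 14)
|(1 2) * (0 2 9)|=|(0 2 1 9)|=4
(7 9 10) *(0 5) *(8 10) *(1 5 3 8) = (0 3 8 10 7 9 1 5) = [3, 5, 2, 8, 4, 0, 6, 9, 10, 1, 7]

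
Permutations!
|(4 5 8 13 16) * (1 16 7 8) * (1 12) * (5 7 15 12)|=|(1 16 4 7 8 13 15 12)|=8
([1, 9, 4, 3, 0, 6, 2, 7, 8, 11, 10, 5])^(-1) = [4, 0, 6, 3, 2, 11, 5, 7, 8, 1, 10, 9]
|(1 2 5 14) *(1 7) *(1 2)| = 4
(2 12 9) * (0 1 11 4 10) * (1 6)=(0 6 1 11 4 10)(2 12 9)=[6, 11, 12, 3, 10, 5, 1, 7, 8, 2, 0, 4, 9]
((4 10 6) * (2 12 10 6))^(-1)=(2 10 12)(4 6)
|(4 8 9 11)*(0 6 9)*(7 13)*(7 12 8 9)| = 6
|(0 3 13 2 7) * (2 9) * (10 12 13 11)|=|(0 3 11 10 12 13 9 2 7)|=9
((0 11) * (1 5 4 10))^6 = ((0 11)(1 5 4 10))^6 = (11)(1 4)(5 10)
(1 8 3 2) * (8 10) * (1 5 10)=[0, 1, 5, 2, 4, 10, 6, 7, 3, 9, 8]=(2 5 10 8 3)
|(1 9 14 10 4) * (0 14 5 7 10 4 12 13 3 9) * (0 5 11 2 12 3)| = 13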